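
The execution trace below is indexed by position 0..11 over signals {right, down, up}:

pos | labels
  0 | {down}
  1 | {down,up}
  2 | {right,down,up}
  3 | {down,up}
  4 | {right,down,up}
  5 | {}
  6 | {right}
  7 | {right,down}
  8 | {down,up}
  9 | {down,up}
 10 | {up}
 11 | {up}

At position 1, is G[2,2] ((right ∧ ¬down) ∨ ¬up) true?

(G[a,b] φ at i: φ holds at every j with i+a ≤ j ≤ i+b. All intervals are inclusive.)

Check ((right ∧ ¬down) ∨ ¬up) at every j in [3,3]:
  j=3: false
Fails at j=3 → formula fails.

No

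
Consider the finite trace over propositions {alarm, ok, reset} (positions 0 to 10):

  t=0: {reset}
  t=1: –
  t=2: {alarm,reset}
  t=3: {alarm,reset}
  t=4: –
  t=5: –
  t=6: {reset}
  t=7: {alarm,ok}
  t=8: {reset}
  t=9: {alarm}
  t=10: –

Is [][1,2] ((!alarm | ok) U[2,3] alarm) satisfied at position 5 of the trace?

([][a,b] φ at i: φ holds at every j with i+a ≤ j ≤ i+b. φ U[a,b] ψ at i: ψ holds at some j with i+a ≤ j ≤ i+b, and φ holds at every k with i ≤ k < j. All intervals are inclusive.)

Check ((!alarm | ok) U[2,3] alarm) at every j in [6,7]:
  j=6: holds
  j=7: holds
All positions satisfy it → formula holds.

Holds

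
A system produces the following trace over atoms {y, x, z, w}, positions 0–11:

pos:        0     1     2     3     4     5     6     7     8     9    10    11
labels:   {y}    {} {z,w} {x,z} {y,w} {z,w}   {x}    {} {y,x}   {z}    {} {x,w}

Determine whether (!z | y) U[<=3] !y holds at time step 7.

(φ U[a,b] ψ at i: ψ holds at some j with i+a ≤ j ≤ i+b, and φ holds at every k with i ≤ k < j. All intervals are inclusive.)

True

Need some j in [7,10] with !y, and (!z | y) at every k in [7,j-1].
  j=7: !y holds; no prefix to check → satisfied.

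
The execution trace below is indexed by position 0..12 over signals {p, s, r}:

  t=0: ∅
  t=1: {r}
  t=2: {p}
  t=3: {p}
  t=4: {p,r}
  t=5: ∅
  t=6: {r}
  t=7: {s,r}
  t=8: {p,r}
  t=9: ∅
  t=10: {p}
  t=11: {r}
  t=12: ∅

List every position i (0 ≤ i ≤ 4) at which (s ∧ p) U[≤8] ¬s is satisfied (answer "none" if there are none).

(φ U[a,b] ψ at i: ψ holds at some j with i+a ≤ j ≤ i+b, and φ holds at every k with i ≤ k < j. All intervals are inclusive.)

0, 1, 2, 3, 4

Evaluate at each i in [0,4]:
  i=0: ✓ (rhs at j=0)
  i=1: ✓ (rhs at j=1)
  i=2: ✓ (rhs at j=2)
  i=3: ✓ (rhs at j=3)
  i=4: ✓ (rhs at j=4)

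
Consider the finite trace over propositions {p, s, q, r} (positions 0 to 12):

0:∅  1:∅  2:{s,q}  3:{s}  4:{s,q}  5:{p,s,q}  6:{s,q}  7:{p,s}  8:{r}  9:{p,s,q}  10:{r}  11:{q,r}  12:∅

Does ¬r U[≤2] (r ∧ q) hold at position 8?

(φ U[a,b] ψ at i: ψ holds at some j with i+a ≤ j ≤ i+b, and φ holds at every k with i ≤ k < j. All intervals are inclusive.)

No

Need some j in [8,10] with (r ∧ q), and ¬r at every k in [8,j-1].
  j=8: (r ∧ q) false.
  j=9: (r ∧ q) false.
  j=10: (r ∧ q) false.
No j in the window works → until fails.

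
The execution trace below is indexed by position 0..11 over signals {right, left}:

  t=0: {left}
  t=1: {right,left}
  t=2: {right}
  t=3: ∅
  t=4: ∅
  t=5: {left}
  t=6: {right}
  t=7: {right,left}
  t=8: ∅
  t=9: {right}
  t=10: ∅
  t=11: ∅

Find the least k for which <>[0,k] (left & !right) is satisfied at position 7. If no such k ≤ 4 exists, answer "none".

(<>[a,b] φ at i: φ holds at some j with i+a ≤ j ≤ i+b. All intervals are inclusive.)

none

Scan j = 7,8,… for (left & !right):
  j=7: fails
  j=8: fails
  j=9: fails
  j=10: fails
  j=11: fails
No j in [7,11] satisfies it → none.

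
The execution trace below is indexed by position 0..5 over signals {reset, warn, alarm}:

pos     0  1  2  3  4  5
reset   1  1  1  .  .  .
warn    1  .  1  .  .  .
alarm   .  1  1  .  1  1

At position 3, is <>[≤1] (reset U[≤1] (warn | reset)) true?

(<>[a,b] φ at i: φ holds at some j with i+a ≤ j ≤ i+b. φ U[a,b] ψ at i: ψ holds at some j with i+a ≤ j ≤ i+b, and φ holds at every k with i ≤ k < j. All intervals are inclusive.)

Check (reset U[≤1] (warn | reset)) at each j in [3,4]:
  j=3: fails
  j=4: fails
No position in the window satisfies it → formula fails.

No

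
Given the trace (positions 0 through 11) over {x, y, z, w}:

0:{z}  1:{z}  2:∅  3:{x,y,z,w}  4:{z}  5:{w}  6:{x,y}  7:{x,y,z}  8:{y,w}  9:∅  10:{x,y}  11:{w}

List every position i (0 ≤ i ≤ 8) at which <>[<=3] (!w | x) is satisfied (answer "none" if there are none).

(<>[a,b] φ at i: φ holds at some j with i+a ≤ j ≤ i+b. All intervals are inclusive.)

Evaluate at each i in [0,8]:
  i=0: ✓ (witness j=0)
  i=1: ✓ (witness j=1)
  i=2: ✓ (witness j=2)
  i=3: ✓ (witness j=3)
  i=4: ✓ (witness j=4)
  i=5: ✓ (witness j=6)
  i=6: ✓ (witness j=6)
  i=7: ✓ (witness j=7)
  i=8: ✓ (witness j=9)

0, 1, 2, 3, 4, 5, 6, 7, 8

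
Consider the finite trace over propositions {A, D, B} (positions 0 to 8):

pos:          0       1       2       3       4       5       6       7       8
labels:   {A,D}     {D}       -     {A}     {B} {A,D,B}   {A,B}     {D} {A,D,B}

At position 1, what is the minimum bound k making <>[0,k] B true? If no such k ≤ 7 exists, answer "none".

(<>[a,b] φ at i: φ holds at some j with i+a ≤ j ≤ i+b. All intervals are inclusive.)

3

Scan j = 1,2,… for B:
  j=1: fails
  j=2: fails
  j=3: fails
  j=4: holds
First hit at j=4, so smallest k = 4-1 = 3.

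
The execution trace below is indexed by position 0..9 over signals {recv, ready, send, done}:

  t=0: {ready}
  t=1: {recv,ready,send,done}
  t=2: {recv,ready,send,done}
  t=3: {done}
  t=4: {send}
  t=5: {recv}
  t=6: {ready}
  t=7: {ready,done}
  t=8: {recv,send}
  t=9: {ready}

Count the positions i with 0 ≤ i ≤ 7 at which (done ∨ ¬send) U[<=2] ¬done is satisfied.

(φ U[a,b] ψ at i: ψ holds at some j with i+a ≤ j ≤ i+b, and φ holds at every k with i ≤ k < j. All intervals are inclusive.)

7

Evaluate at each i in [0,7]:
  i=0: ✓ (rhs at j=0)
  i=1: ✗ (no rhs in [1,3])
  i=2: ✓ (rhs at j=4; lhs holds on [2,3])
  i=3: ✓ (rhs at j=4; lhs holds on [3,3])
  i=4: ✓ (rhs at j=4)
  i=5: ✓ (rhs at j=5)
  i=6: ✓ (rhs at j=6)
  i=7: ✓ (rhs at j=8; lhs holds on [7,7])
Positions where it holds: {0, 2, 3, 4, 5, 6, 7} → 7.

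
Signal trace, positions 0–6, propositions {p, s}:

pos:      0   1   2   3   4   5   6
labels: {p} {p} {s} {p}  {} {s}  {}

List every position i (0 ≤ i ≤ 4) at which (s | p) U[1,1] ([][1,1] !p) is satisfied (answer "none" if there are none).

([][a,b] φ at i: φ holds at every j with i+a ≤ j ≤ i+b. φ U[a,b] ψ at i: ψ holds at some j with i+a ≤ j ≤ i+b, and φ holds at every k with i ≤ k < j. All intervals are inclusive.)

0, 2, 3

Evaluate at each i in [0,4]:
  i=0: ✓ (rhs at j=1; lhs holds on [0,0])
  i=1: ✗ (no rhs in [2,2])
  i=2: ✓ (rhs at j=3; lhs holds on [2,2])
  i=3: ✓ (rhs at j=4; lhs holds on [3,3])
  i=4: ✗ (lhs fails at k=4 before rhs at j=5)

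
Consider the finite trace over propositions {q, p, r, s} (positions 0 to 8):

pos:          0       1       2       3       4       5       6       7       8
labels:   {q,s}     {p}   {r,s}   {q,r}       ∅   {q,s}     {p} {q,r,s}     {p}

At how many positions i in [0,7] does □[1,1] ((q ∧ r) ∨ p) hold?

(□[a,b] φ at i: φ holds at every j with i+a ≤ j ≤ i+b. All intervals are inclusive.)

5

Evaluate at each i in [0,7]:
  i=0: ✓ (all of [1,1])
  i=1: ✗ (fails at j=2)
  i=2: ✓ (all of [3,3])
  i=3: ✗ (fails at j=4)
  i=4: ✗ (fails at j=5)
  i=5: ✓ (all of [6,6])
  i=6: ✓ (all of [7,7])
  i=7: ✓ (all of [8,8])
Positions where it holds: {0, 2, 5, 6, 7} → 5.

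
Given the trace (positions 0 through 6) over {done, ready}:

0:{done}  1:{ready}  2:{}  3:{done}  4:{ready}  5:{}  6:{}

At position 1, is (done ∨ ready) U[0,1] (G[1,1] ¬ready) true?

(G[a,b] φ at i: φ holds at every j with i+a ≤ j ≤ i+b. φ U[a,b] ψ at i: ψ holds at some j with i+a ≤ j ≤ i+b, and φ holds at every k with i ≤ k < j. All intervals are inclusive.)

True

Need some j in [1,2] with G[1,1] ¬ready, and (done ∨ ready) at every k in [1,j-1].
  j=1: G[1,1] ¬ready holds; no prefix to check → satisfied.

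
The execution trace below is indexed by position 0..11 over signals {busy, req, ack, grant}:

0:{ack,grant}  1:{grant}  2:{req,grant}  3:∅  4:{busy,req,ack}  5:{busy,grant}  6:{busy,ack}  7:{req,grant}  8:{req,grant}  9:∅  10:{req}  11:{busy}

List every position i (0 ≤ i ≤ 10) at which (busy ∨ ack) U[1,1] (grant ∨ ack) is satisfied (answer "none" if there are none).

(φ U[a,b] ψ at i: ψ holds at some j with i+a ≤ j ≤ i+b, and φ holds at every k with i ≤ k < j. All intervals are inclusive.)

Evaluate at each i in [0,10]:
  i=0: ✓ (rhs at j=1; lhs holds on [0,0])
  i=1: ✗ (lhs fails at k=1 before rhs at j=2)
  i=2: ✗ (no rhs in [3,3])
  i=3: ✗ (lhs fails at k=3 before rhs at j=4)
  i=4: ✓ (rhs at j=5; lhs holds on [4,4])
  i=5: ✓ (rhs at j=6; lhs holds on [5,5])
  i=6: ✓ (rhs at j=7; lhs holds on [6,6])
  i=7: ✗ (lhs fails at k=7 before rhs at j=8)
  i=8: ✗ (no rhs in [9,9])
  i=9: ✗ (no rhs in [10,10])
  i=10: ✗ (no rhs in [11,11])

0, 4, 5, 6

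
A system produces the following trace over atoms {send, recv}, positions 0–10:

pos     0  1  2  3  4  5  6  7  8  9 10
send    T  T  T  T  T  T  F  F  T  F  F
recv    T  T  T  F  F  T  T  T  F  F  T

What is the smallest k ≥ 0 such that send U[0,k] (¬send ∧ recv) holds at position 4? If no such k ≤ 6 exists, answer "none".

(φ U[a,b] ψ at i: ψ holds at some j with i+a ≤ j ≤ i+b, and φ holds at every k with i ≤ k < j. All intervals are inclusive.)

2

Need earliest j ≥ 4 with (¬send ∧ recv), and send at every k in [4,j-1].
  j=4: rhs fails.
  j=5: rhs fails.
  j=6: rhs holds; lhs holds on [4,5]. k = 2.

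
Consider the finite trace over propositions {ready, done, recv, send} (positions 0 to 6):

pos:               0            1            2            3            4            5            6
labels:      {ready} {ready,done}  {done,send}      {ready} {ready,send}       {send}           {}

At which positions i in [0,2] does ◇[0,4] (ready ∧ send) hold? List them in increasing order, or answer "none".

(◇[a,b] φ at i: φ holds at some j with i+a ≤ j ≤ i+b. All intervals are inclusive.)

Evaluate at each i in [0,2]:
  i=0: ✓ (witness j=4)
  i=1: ✓ (witness j=4)
  i=2: ✓ (witness j=4)

0, 1, 2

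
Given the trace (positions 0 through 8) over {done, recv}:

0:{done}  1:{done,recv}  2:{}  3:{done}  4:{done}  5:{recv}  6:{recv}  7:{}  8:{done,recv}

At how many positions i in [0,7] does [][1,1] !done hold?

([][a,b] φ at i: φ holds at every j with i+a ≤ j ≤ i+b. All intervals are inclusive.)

4

Evaluate at each i in [0,7]:
  i=0: ✗ (fails at j=1)
  i=1: ✓ (all of [2,2])
  i=2: ✗ (fails at j=3)
  i=3: ✗ (fails at j=4)
  i=4: ✓ (all of [5,5])
  i=5: ✓ (all of [6,6])
  i=6: ✓ (all of [7,7])
  i=7: ✗ (fails at j=8)
Positions where it holds: {1, 4, 5, 6} → 4.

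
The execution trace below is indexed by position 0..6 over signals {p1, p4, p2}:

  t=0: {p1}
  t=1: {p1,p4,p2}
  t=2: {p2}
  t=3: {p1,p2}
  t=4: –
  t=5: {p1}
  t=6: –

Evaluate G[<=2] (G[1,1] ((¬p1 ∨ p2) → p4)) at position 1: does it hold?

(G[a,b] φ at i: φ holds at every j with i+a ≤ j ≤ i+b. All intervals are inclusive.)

Check G[1,1] ((¬p1 ∨ p2) → p4) at every j in [1,3]:
  j=1: fails at 2
  j=2: fails at 3
  j=3: fails at 4
Fails at j=1 → formula fails.

Does not hold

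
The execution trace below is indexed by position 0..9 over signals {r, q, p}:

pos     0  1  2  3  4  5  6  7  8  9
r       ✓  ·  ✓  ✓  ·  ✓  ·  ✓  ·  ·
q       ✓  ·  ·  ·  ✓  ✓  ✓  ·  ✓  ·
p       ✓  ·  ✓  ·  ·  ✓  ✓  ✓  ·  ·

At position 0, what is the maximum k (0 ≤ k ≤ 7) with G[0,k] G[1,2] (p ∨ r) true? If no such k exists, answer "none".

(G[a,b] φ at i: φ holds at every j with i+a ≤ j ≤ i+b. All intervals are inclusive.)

none

G[1,2] (p ∨ r) must hold from j=0 onward; find where it first fails.
  j=0: fails → no k works.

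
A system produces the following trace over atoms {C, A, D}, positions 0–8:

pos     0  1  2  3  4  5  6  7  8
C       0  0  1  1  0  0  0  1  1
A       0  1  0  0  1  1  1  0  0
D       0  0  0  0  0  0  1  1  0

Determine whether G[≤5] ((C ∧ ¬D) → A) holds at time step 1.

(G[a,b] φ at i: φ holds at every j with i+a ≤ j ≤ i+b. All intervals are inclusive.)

Check ((C ∧ ¬D) → A) at every j in [1,6]:
  j=1: antecedent false → ✓
  j=2: antecedent true; consequent false → ✗
  j=3: antecedent true; consequent false → ✗
  j=4: antecedent false → ✓
  j=5: antecedent false → ✓
  j=6: antecedent false → ✓
Fails at j=2 → formula fails.

Does not hold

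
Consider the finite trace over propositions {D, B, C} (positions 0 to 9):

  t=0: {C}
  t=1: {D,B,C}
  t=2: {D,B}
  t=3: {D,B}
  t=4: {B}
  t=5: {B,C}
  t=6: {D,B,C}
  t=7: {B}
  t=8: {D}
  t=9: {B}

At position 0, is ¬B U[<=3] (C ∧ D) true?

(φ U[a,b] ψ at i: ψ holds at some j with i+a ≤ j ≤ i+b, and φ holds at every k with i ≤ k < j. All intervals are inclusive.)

Holds

Need some j in [0,3] with (C ∧ D), and ¬B at every k in [0,j-1].
  j=0: (C ∧ D) false.
  j=1: (C ∧ D) holds; ¬B holds at every k in [0,0] → satisfied.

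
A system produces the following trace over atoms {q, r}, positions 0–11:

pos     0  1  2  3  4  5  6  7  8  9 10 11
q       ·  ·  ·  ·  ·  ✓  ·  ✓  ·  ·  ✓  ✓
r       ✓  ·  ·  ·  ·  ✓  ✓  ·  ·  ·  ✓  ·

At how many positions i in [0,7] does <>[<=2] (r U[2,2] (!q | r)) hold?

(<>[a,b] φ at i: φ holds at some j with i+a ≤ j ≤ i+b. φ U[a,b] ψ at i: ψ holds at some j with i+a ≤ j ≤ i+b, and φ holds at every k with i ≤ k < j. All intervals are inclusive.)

0

Evaluate at each i in [0,7]:
  i=0: ✗ (none in [0,2])
  i=1: ✗ (none in [1,3])
  i=2: ✗ (none in [2,4])
  i=3: ✗ (none in [3,5])
  i=4: ✗ (none in [4,6])
  i=5: ✗ (none in [5,7])
  i=6: ✗ (none in [6,8])
  i=7: ✗ (none in [7,9])
Positions where it holds: {} → 0.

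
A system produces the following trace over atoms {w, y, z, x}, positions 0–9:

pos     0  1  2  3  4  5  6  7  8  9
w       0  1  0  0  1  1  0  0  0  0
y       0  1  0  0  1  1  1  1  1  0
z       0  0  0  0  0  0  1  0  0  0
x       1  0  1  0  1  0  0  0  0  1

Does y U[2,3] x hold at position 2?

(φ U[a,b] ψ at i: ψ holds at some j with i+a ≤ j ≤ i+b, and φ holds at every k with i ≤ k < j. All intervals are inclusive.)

Need some j in [4,5] with x, and y at every k in [2,j-1].
  j=4: x holds, but y fails at k=2 → not this j.
  j=5: x false.
No j in the window works → until fails.

False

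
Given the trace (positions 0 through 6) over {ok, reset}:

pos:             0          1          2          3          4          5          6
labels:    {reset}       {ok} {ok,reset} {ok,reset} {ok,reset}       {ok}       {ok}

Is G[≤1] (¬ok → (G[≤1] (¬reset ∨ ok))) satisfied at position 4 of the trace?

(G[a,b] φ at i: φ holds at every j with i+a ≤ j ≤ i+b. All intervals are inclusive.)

Holds

Check (¬ok → (G[≤1] (¬reset ∨ ok))) at every j in [4,5]:
  j=4: antecedent false → ✓
  j=5: antecedent false → ✓
All positions satisfy it → formula holds.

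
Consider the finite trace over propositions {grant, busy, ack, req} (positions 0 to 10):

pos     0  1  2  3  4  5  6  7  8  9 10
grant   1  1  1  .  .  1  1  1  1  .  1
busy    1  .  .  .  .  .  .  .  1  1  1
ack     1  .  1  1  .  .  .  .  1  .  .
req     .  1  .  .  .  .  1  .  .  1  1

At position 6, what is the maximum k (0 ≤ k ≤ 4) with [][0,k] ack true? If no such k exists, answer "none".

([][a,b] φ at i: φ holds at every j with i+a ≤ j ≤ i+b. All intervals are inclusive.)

ack must hold from j=6 onward; find where it first fails.
  j=6: fails → no k works.

none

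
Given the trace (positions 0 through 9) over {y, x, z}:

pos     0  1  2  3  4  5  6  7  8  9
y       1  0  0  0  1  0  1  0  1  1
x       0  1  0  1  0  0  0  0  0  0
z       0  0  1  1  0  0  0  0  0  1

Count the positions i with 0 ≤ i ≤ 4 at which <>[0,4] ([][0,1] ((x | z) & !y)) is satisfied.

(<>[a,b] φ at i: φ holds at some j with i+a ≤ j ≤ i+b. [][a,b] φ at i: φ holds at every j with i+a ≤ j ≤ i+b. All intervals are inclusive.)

Evaluate at each i in [0,4]:
  i=0: ✓ (witness j=1)
  i=1: ✓ (witness j=1)
  i=2: ✓ (witness j=2)
  i=3: ✗ (none in [3,7])
  i=4: ✗ (none in [4,8])
Positions where it holds: {0, 1, 2} → 3.

3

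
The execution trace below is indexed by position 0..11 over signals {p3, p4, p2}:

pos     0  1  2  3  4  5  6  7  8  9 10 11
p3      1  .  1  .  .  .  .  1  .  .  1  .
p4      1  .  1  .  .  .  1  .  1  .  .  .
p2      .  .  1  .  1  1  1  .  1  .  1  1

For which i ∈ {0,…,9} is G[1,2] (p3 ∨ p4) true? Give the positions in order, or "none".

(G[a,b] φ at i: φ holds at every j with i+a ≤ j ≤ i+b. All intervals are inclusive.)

5, 6

Evaluate at each i in [0,9]:
  i=0: ✗ (fails at j=1)
  i=1: ✗ (fails at j=3)
  i=2: ✗ (fails at j=3)
  i=3: ✗ (fails at j=4)
  i=4: ✗ (fails at j=5)
  i=5: ✓ (all of [6,7])
  i=6: ✓ (all of [7,8])
  i=7: ✗ (fails at j=9)
  i=8: ✗ (fails at j=9)
  i=9: ✗ (fails at j=11)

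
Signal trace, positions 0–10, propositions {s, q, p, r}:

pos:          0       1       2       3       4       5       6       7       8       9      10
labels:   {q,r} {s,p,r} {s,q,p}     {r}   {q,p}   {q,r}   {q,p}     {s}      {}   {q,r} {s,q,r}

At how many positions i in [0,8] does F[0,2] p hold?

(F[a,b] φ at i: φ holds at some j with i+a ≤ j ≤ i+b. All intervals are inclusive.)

7

Evaluate at each i in [0,8]:
  i=0: ✓ (witness j=1)
  i=1: ✓ (witness j=1)
  i=2: ✓ (witness j=2)
  i=3: ✓ (witness j=4)
  i=4: ✓ (witness j=4)
  i=5: ✓ (witness j=6)
  i=6: ✓ (witness j=6)
  i=7: ✗ (none in [7,9])
  i=8: ✗ (none in [8,10])
Positions where it holds: {0, 1, 2, 3, 4, 5, 6} → 7.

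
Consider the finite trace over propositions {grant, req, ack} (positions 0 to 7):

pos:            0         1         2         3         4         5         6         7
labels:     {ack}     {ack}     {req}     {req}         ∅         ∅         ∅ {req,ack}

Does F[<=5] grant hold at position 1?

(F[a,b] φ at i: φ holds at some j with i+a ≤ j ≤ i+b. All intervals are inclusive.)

No

Check grant at each j in [1,6]:
  j=1: false
  j=2: false
  j=3: false
  j=4: false
  j=5: false
  j=6: false
No position in the window satisfies it → formula fails.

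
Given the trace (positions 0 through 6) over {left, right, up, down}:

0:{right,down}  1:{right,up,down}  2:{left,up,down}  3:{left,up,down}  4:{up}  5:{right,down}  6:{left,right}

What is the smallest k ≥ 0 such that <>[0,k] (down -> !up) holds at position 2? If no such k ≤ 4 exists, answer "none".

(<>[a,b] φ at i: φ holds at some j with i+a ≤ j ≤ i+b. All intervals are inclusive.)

2

Scan j = 2,3,… for (down -> !up):
  j=2: fails
  j=3: fails
  j=4: holds
First hit at j=4, so smallest k = 4-2 = 2.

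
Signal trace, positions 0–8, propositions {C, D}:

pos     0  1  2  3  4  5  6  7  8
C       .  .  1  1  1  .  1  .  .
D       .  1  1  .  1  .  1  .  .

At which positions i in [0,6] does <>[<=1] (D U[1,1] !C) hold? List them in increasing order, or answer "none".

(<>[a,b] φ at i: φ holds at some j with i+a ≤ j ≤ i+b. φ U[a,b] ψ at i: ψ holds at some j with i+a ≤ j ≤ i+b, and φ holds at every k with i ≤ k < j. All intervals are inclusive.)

Evaluate at each i in [0,6]:
  i=0: ✗ (none in [0,1])
  i=1: ✗ (none in [1,2])
  i=2: ✗ (none in [2,3])
  i=3: ✓ (witness j=4)
  i=4: ✓ (witness j=4)
  i=5: ✓ (witness j=6)
  i=6: ✓ (witness j=6)

3, 4, 5, 6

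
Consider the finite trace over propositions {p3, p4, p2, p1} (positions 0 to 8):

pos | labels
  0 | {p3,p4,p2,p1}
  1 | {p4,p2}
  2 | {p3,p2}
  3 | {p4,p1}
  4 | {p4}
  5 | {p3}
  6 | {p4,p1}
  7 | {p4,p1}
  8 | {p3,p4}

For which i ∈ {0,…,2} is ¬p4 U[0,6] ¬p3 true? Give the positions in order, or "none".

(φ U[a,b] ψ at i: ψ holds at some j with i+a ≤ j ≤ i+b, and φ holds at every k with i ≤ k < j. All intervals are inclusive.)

1, 2

Evaluate at each i in [0,2]:
  i=0: ✗ (lhs fails at k=0 before rhs at j=1)
  i=1: ✓ (rhs at j=1)
  i=2: ✓ (rhs at j=3; lhs holds on [2,2])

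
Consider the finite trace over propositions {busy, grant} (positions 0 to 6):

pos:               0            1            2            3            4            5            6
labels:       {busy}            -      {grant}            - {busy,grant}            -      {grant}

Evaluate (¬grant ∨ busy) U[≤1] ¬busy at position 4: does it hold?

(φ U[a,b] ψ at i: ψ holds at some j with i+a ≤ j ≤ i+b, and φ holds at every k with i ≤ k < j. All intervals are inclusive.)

Holds

Need some j in [4,5] with ¬busy, and (¬grant ∨ busy) at every k in [4,j-1].
  j=4: ¬busy false.
  j=5: ¬busy holds; (¬grant ∨ busy) holds at every k in [4,4] → satisfied.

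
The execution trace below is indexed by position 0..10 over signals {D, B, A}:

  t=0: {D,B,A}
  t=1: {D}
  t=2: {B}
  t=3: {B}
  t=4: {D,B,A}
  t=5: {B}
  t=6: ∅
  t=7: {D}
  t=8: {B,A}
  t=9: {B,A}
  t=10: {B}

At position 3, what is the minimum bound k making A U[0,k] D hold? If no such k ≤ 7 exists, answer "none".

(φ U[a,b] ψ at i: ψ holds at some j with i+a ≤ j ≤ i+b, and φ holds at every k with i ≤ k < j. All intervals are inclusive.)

none

Need earliest j ≥ 3 with D, and A at every k in [3,j-1].
  j=3: rhs fails.
  j=4: rhs holds but lhs fails at k=3.
  j=5: rhs fails.
  j=6: rhs fails.
  j=7: rhs holds but lhs fails at k=3.
  j=8: rhs fails.
  j=9: rhs fails.
  j=10: rhs fails.
No witness within the range → none.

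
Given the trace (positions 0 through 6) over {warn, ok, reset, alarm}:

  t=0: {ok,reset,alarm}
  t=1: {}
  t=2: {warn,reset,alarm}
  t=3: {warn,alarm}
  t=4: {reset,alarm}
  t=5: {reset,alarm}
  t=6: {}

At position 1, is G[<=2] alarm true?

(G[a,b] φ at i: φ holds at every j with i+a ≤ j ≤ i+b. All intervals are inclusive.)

False

Check alarm at every j in [1,3]:
  j=1: false
  j=2: true
  j=3: true
Fails at j=1 → formula fails.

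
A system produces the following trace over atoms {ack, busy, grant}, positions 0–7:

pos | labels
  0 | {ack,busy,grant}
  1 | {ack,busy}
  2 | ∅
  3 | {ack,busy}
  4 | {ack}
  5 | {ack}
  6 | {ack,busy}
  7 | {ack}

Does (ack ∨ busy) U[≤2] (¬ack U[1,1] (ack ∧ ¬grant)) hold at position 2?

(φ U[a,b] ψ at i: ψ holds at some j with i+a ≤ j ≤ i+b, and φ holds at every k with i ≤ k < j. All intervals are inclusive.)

Yes

Need some j in [2,4] with (¬ack U[1,1] (ack ∧ ¬grant)), and (ack ∨ busy) at every k in [2,j-1].
  j=2: (¬ack U[1,1] (ack ∧ ¬grant)) holds; no prefix to check → satisfied.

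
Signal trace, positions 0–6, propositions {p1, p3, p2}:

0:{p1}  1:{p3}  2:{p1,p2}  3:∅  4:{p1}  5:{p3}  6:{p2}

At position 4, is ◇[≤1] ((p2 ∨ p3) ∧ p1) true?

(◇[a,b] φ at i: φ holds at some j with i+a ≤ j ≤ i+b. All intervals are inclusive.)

Check ((p2 ∨ p3) ∧ p1) at each j in [4,5]:
  j=4: false
  j=5: false
No position in the window satisfies it → formula fails.

Does not hold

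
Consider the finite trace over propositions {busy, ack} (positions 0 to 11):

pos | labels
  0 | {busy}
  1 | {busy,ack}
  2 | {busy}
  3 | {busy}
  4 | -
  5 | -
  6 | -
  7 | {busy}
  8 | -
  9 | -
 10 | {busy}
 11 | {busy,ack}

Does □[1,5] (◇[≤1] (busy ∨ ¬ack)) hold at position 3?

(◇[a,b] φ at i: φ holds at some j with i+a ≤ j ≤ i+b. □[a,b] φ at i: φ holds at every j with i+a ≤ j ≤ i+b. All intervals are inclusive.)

Check ◇[≤1] (busy ∨ ¬ack) at every j in [4,8]:
  j=4: holds (witness at 4)
  j=5: holds (witness at 5)
  j=6: holds (witness at 6)
  j=7: holds (witness at 7)
  j=8: holds (witness at 8)
All positions satisfy it → formula holds.

True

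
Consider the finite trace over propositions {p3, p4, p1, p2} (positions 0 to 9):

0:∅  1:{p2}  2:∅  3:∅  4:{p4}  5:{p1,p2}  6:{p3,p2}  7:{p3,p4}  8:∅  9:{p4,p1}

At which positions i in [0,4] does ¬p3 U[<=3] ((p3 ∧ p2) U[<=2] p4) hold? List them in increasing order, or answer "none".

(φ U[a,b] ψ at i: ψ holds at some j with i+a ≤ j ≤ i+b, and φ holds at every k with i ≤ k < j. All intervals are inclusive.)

1, 2, 3, 4

Evaluate at each i in [0,4]:
  i=0: ✗ (no rhs in [0,3])
  i=1: ✓ (rhs at j=4; lhs holds on [1,3])
  i=2: ✓ (rhs at j=4; lhs holds on [2,3])
  i=3: ✓ (rhs at j=4; lhs holds on [3,3])
  i=4: ✓ (rhs at j=4)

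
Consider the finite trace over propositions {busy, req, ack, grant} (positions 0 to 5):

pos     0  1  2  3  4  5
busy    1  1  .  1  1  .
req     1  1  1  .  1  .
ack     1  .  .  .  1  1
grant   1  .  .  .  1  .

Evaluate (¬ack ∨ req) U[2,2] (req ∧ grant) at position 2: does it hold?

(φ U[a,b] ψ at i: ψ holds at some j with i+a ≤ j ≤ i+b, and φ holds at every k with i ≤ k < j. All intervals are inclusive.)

True

Need some j in [4,4] with (req ∧ grant), and (¬ack ∨ req) at every k in [2,j-1].
  j=4: (req ∧ grant) holds; (¬ack ∨ req) holds at every k in [2,3] → satisfied.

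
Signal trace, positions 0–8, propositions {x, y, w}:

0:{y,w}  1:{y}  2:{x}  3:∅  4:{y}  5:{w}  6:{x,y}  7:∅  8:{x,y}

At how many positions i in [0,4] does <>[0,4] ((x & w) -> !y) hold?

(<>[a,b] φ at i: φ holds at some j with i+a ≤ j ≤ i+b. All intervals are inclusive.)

Evaluate at each i in [0,4]:
  i=0: ✓ (witness j=0)
  i=1: ✓ (witness j=1)
  i=2: ✓ (witness j=2)
  i=3: ✓ (witness j=3)
  i=4: ✓ (witness j=4)
Positions where it holds: {0, 1, 2, 3, 4} → 5.

5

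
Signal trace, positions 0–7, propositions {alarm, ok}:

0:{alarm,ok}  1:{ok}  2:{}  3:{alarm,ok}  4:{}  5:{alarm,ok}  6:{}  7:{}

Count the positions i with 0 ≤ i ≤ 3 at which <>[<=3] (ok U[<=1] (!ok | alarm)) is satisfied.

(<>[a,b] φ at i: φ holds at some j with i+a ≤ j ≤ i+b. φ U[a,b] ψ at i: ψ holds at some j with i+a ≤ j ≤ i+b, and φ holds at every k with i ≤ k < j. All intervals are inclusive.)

Evaluate at each i in [0,3]:
  i=0: ✓ (witness j=0)
  i=1: ✓ (witness j=1)
  i=2: ✓ (witness j=2)
  i=3: ✓ (witness j=3)
Positions where it holds: {0, 1, 2, 3} → 4.

4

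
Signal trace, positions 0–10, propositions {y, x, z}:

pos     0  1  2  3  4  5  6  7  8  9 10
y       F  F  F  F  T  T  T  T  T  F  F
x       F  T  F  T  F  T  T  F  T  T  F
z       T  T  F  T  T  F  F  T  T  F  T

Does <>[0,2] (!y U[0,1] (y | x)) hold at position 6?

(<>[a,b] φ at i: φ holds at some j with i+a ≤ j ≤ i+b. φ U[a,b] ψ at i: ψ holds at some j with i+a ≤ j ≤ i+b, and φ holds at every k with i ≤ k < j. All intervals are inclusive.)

Check (!y U[0,1] (y | x)) at each j in [6,8]:
  j=6: holds
  j=7: holds
  j=8: holds
Found at j=6 → formula holds.

True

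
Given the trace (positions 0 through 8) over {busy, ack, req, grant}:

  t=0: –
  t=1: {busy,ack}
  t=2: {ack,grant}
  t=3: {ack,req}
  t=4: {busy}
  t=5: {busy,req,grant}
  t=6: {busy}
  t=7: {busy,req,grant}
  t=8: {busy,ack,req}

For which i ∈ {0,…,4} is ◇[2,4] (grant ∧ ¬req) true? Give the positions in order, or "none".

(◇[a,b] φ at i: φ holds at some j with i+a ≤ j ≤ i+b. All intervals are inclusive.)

0

Evaluate at each i in [0,4]:
  i=0: ✓ (witness j=2)
  i=1: ✗ (none in [3,5])
  i=2: ✗ (none in [4,6])
  i=3: ✗ (none in [5,7])
  i=4: ✗ (none in [6,8])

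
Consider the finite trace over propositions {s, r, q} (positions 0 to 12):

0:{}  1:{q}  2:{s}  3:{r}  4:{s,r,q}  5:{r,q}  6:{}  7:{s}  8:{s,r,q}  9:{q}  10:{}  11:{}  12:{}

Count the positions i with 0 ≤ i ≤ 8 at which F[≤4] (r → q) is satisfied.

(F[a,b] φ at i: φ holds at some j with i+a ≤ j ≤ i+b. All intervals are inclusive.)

9

Evaluate at each i in [0,8]:
  i=0: ✓ (witness j=0)
  i=1: ✓ (witness j=1)
  i=2: ✓ (witness j=2)
  i=3: ✓ (witness j=4)
  i=4: ✓ (witness j=4)
  i=5: ✓ (witness j=5)
  i=6: ✓ (witness j=6)
  i=7: ✓ (witness j=7)
  i=8: ✓ (witness j=8)
Positions where it holds: {0, 1, 2, 3, 4, 5, 6, 7, 8} → 9.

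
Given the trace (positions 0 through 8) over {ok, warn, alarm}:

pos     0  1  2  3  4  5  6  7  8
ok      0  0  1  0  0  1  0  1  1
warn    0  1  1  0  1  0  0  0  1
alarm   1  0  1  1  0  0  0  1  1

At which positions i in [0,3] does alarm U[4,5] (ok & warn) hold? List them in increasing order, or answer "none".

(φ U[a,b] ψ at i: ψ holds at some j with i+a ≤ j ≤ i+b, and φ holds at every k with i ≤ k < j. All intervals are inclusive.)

none

Evaluate at each i in [0,3]:
  i=0: ✗ (no rhs in [4,5])
  i=1: ✗ (no rhs in [5,6])
  i=2: ✗ (no rhs in [6,7])
  i=3: ✗ (lhs fails at k=4 before rhs at j=8)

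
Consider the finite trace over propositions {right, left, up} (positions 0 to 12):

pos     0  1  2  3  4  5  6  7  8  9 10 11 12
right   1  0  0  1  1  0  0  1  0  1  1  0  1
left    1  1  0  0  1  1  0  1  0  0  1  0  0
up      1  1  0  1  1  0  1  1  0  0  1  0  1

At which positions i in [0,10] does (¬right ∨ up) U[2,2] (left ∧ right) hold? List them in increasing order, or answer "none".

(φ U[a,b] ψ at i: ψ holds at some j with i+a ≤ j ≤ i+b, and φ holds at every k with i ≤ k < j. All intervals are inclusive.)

2, 5

Evaluate at each i in [0,10]:
  i=0: ✗ (no rhs in [2,2])
  i=1: ✗ (no rhs in [3,3])
  i=2: ✓ (rhs at j=4; lhs holds on [2,3])
  i=3: ✗ (no rhs in [5,5])
  i=4: ✗ (no rhs in [6,6])
  i=5: ✓ (rhs at j=7; lhs holds on [5,6])
  i=6: ✗ (no rhs in [8,8])
  i=7: ✗ (no rhs in [9,9])
  i=8: ✗ (lhs fails at k=9 before rhs at j=10)
  i=9: ✗ (no rhs in [11,11])
  i=10: ✗ (no rhs in [12,12])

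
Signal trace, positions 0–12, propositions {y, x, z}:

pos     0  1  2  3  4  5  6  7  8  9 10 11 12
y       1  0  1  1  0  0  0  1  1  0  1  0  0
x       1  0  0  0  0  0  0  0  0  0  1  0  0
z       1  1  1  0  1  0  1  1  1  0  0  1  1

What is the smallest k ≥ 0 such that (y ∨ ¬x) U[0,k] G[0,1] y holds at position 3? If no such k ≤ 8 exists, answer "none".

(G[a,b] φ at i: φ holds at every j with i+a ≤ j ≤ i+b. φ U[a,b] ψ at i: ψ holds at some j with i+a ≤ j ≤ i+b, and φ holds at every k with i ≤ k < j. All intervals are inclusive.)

Need earliest j ≥ 3 with G[0,1] y, and (y ∨ ¬x) at every k in [3,j-1].
  j=3: rhs fails.
  j=4: rhs fails.
  j=5: rhs fails.
  j=6: rhs fails.
  j=7: rhs holds; lhs holds on [3,6]. k = 4.

4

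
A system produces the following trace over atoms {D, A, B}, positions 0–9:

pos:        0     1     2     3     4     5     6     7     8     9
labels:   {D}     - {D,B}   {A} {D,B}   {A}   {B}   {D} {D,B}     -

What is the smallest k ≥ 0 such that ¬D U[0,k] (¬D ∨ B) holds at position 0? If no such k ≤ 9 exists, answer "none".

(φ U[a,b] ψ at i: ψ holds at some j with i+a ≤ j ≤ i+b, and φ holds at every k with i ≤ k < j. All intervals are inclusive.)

Need earliest j ≥ 0 with (¬D ∨ B), and ¬D at every k in [0,j-1].
  j=0: rhs fails.
  j=1: rhs holds but lhs fails at k=0.
  j=2: rhs holds but lhs fails at k=0.
  j=3: rhs holds but lhs fails at k=0.
  j=4: rhs holds but lhs fails at k=0.
  j=5: rhs holds but lhs fails at k=0.
  j=6: rhs holds but lhs fails at k=0.
  j=7: rhs fails.
  j=8: rhs holds but lhs fails at k=0.
  j=9: rhs holds but lhs fails at k=0.
No witness within the range → none.

none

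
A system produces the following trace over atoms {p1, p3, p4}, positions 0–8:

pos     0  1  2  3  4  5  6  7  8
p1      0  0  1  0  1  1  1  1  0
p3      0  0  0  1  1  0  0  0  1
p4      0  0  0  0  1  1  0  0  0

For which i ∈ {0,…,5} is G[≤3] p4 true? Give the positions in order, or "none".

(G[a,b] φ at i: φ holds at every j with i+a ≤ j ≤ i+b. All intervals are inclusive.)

Evaluate at each i in [0,5]:
  i=0: ✗ (fails at j=0)
  i=1: ✗ (fails at j=1)
  i=2: ✗ (fails at j=2)
  i=3: ✗ (fails at j=3)
  i=4: ✗ (fails at j=6)
  i=5: ✗ (fails at j=6)

none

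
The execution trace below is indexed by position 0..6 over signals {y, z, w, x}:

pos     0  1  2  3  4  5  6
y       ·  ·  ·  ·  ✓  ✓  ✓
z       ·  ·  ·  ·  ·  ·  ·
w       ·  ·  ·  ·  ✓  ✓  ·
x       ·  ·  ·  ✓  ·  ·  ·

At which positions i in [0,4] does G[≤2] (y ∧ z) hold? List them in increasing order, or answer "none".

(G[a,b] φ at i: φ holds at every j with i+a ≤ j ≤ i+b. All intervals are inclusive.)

none

Evaluate at each i in [0,4]:
  i=0: ✗ (fails at j=0)
  i=1: ✗ (fails at j=1)
  i=2: ✗ (fails at j=2)
  i=3: ✗ (fails at j=3)
  i=4: ✗ (fails at j=4)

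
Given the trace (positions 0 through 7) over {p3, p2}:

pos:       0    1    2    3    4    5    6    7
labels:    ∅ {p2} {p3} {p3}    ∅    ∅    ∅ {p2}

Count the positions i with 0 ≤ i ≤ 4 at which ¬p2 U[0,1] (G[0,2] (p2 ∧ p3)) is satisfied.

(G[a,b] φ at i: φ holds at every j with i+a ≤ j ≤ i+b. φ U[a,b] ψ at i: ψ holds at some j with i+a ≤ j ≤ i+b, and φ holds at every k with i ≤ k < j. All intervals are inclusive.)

0

Evaluate at each i in [0,4]:
  i=0: ✗ (no rhs in [0,1])
  i=1: ✗ (no rhs in [1,2])
  i=2: ✗ (no rhs in [2,3])
  i=3: ✗ (no rhs in [3,4])
  i=4: ✗ (no rhs in [4,5])
Positions where it holds: {} → 0.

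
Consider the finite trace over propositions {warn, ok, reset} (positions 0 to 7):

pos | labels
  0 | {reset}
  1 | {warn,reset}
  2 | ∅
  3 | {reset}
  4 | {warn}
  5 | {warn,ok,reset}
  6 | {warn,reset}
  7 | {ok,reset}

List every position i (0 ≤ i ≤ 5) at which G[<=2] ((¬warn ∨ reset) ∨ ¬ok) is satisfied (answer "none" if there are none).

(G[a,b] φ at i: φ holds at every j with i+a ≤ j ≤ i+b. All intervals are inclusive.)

Evaluate at each i in [0,5]:
  i=0: ✓ (all of [0,2])
  i=1: ✓ (all of [1,3])
  i=2: ✓ (all of [2,4])
  i=3: ✓ (all of [3,5])
  i=4: ✓ (all of [4,6])
  i=5: ✓ (all of [5,7])

0, 1, 2, 3, 4, 5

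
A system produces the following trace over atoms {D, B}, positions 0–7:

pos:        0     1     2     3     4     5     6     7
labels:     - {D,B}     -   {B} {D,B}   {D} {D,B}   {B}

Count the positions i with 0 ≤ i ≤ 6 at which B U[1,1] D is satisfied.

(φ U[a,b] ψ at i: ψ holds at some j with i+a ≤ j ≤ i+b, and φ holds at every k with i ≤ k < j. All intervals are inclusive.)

Evaluate at each i in [0,6]:
  i=0: ✗ (lhs fails at k=0 before rhs at j=1)
  i=1: ✗ (no rhs in [2,2])
  i=2: ✗ (no rhs in [3,3])
  i=3: ✓ (rhs at j=4; lhs holds on [3,3])
  i=4: ✓ (rhs at j=5; lhs holds on [4,4])
  i=5: ✗ (lhs fails at k=5 before rhs at j=6)
  i=6: ✗ (no rhs in [7,7])
Positions where it holds: {3, 4} → 2.

2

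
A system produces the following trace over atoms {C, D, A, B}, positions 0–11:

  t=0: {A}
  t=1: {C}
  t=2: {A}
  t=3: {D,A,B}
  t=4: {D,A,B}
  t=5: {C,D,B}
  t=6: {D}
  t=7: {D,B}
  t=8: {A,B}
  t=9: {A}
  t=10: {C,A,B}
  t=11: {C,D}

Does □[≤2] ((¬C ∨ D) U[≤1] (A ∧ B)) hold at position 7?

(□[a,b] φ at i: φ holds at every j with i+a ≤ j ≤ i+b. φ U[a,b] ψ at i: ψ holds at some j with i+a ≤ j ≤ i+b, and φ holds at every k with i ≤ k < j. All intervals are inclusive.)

Yes

Check ((¬C ∨ D) U[≤1] (A ∧ B)) at every j in [7,9]:
  j=7: holds
  j=8: holds
  j=9: holds
All positions satisfy it → formula holds.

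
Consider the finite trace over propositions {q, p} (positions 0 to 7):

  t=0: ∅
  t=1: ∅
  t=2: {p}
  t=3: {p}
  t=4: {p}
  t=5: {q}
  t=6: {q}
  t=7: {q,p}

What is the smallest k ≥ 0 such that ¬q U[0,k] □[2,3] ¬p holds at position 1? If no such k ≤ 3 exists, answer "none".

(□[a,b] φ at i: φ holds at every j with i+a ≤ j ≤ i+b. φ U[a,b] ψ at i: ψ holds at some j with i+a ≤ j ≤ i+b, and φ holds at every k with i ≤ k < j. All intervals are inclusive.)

Need earliest j ≥ 1 with □[2,3] ¬p, and ¬q at every k in [1,j-1].
  j=1: rhs fails.
  j=2: rhs fails.
  j=3: rhs holds; lhs holds on [1,2]. k = 2.

2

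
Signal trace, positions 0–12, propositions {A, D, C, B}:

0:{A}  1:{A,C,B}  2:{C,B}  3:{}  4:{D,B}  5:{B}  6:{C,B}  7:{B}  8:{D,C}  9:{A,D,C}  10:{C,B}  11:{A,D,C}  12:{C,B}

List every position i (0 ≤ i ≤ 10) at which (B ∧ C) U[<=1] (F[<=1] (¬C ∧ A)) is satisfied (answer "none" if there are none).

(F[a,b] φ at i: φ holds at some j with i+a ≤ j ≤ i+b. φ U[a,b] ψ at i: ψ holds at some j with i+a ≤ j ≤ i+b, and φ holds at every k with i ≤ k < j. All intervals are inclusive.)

Evaluate at each i in [0,10]:
  i=0: ✓ (rhs at j=0)
  i=1: ✗ (no rhs in [1,2])
  i=2: ✗ (no rhs in [2,3])
  i=3: ✗ (no rhs in [3,4])
  i=4: ✗ (no rhs in [4,5])
  i=5: ✗ (no rhs in [5,6])
  i=6: ✗ (no rhs in [6,7])
  i=7: ✗ (no rhs in [7,8])
  i=8: ✗ (no rhs in [8,9])
  i=9: ✗ (no rhs in [9,10])
  i=10: ✗ (no rhs in [10,11])

0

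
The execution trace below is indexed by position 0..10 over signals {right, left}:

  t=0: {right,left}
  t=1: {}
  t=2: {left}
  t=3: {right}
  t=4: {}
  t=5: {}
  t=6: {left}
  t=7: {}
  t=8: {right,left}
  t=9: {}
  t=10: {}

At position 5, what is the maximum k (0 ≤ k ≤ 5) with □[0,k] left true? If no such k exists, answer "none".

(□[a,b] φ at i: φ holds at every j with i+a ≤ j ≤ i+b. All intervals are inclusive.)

left must hold from j=5 onward; find where it first fails.
  j=5: fails → no k works.

none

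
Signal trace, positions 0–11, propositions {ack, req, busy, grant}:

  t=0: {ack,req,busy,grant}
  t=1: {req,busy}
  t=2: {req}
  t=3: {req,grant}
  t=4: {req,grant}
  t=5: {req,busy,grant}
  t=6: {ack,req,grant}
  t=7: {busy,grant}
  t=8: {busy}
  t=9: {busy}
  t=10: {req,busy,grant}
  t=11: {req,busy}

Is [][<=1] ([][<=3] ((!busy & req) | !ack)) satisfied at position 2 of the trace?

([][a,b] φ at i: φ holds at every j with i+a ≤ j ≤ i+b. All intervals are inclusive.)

Yes

Check [][<=3] ((!busy & req) | !ack) at every j in [2,3]:
  j=2: holds on [2,5]
  j=3: holds on [3,6]
All positions satisfy it → formula holds.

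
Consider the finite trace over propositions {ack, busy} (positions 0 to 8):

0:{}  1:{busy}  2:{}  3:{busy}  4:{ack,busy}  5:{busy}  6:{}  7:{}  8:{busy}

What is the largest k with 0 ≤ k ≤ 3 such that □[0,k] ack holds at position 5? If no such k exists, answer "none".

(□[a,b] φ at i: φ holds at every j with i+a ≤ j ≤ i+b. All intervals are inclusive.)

ack must hold from j=5 onward; find where it first fails.
  j=5: fails → no k works.

none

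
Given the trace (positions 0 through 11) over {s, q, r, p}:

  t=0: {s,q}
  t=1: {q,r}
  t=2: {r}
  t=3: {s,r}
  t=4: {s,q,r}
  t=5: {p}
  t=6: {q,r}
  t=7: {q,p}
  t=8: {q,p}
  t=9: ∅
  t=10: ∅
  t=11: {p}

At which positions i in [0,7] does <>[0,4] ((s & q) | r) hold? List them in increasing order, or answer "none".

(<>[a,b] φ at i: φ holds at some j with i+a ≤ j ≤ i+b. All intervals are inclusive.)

Evaluate at each i in [0,7]:
  i=0: ✓ (witness j=0)
  i=1: ✓ (witness j=1)
  i=2: ✓ (witness j=2)
  i=3: ✓ (witness j=3)
  i=4: ✓ (witness j=4)
  i=5: ✓ (witness j=6)
  i=6: ✓ (witness j=6)
  i=7: ✗ (none in [7,11])

0, 1, 2, 3, 4, 5, 6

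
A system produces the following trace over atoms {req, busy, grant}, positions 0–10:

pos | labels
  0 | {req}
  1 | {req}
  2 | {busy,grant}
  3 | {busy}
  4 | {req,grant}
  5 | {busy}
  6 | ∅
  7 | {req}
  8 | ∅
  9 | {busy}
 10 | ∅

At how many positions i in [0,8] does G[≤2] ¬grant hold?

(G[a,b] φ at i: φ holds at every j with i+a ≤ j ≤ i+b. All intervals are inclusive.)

Evaluate at each i in [0,8]:
  i=0: ✗ (fails at j=2)
  i=1: ✗ (fails at j=2)
  i=2: ✗ (fails at j=2)
  i=3: ✗ (fails at j=4)
  i=4: ✗ (fails at j=4)
  i=5: ✓ (all of [5,7])
  i=6: ✓ (all of [6,8])
  i=7: ✓ (all of [7,9])
  i=8: ✓ (all of [8,10])
Positions where it holds: {5, 6, 7, 8} → 4.

4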